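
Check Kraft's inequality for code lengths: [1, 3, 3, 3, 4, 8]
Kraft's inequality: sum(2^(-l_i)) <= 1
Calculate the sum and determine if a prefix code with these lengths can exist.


Sum = 2^(-1) + 2^(-3) + 2^(-3) + 2^(-3) + 2^(-4) + 2^(-8)
    = 0.5 + 0.125 + 0.125 + 0.125 + 0.0625 + 0.00390625
    = 241/256 = 0.94140625
Since 0.94140625 <= 1, Kraft's inequality IS satisfied.
A prefix code with these lengths CAN exist.

Kraft sum = 0.94140625. Satisfied.


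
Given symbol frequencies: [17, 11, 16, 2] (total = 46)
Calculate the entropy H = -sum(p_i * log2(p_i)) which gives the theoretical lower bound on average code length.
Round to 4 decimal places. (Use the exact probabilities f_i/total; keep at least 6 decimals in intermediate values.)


Per-symbol terms -p_i * log2(p_i) with p_i = f_i/46:
  p = 17/46 = 0.369565: log2(p) = -1.436099, -p*log2(p) = 0.530732
  p = 11/46 = 0.239130: log2(p) = -2.064130, -p*log2(p) = 0.493596
  p = 16/46 = 0.347826: log2(p) = -1.523562, -p*log2(p) = 0.529935
  p = 2/46 = 0.043478: log2(p) = -4.523562, -p*log2(p) = 0.196677
H = 0.530732 + 0.493596 + 0.529935 + 0.196677 = 1.750940

H = 1.7509 bits/symbol


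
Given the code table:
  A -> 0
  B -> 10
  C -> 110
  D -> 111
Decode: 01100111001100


Decoding:
0 -> A
110 -> C
0 -> A
111 -> D
0 -> A
0 -> A
110 -> C
0 -> A


Result: ACADAACA


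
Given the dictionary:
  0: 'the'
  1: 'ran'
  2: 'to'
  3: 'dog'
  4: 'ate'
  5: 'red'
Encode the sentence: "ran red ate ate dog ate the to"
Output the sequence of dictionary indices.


Look up each word in the dictionary:
  'ran' -> 1
  'red' -> 5
  'ate' -> 4
  'ate' -> 4
  'dog' -> 3
  'ate' -> 4
  'the' -> 0
  'to' -> 2

Encoded: [1, 5, 4, 4, 3, 4, 0, 2]


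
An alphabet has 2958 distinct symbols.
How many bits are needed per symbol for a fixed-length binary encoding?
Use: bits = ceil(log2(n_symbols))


log2(2958) = 11.5304
Bracket: 2^11 = 2048 < 2958 <= 2^12 = 4096
So ceil(log2(2958)) = 12

bits = ceil(log2(2958)) = ceil(11.5304) = 12 bits


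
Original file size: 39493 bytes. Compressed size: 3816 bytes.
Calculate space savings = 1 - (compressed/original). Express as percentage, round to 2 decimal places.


ratio = compressed/original = 3816/39493 = 0.096625
savings = 1 - ratio = 1 - 0.096625 = 0.903375
as a percentage: 0.903375 * 100 = 90.34%

Space savings = 1 - 3816/39493 = 90.34%


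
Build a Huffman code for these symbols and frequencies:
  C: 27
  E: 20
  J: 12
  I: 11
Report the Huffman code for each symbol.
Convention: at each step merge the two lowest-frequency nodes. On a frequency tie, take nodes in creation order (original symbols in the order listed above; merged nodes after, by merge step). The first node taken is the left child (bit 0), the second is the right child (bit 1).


Huffman tree construction:
Step 1: Merge I(11) + J(12) = 23
Step 2: Merge E(20) + (I+J)(23) = 43
Step 3: Merge C(27) + (E+(I+J))(43) = 70
Read each symbol's code off the tree from the root (left child = 0, right child = 1).

Codes:
  C: 0 (length 1)
  E: 10 (length 2)
  J: 111 (length 3)
  I: 110 (length 3)
Average code length: 136/70 = 1.9429 bits/symbol


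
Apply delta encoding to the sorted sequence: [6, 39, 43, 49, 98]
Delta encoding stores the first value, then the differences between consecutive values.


First value: 6
Deltas:
  39 - 6 = 33
  43 - 39 = 4
  49 - 43 = 6
  98 - 49 = 49


Delta encoded: [6, 33, 4, 6, 49]


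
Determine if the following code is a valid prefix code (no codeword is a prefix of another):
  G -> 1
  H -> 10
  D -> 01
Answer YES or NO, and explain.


Checking each pair (does one codeword prefix another?):
  G='1' vs H='10': prefix -- VIOLATION

NO -- this is NOT a valid prefix code. G (1) is a prefix of H (10).


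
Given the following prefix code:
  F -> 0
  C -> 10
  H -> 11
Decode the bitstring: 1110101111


Decoding step by step:
Bits 11 -> H
Bits 10 -> C
Bits 10 -> C
Bits 11 -> H
Bits 11 -> H


Decoded message: HCCHH


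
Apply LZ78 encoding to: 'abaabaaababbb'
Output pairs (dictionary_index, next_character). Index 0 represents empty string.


LZ78 encoding steps:
Dictionary: {0: ''}
Step 1: w='' (idx 0), next='a' -> output (0, 'a'), add 'a' as idx 1
Step 2: w='' (idx 0), next='b' -> output (0, 'b'), add 'b' as idx 2
Step 3: w='a' (idx 1), next='a' -> output (1, 'a'), add 'aa' as idx 3
Step 4: w='b' (idx 2), next='a' -> output (2, 'a'), add 'ba' as idx 4
Step 5: w='aa' (idx 3), next='b' -> output (3, 'b'), add 'aab' as idx 5
Step 6: w='a' (idx 1), next='b' -> output (1, 'b'), add 'ab' as idx 6
Step 7: w='b' (idx 2), next='b' -> output (2, 'b'), add 'bb' as idx 7


Encoded: [(0, 'a'), (0, 'b'), (1, 'a'), (2, 'a'), (3, 'b'), (1, 'b'), (2, 'b')]


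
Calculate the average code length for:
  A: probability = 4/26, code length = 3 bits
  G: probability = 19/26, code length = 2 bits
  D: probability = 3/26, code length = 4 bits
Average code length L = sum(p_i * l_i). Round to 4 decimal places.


Weighted contributions p_i * l_i:
  A: (4/26) * 3 = 12/26
  G: (19/26) * 2 = 38/26
  D: (3/26) * 4 = 12/26
Sum = (12 + 38 + 12)/26 = 62/26

L = 62/26 = 2.3846 bits/symbol


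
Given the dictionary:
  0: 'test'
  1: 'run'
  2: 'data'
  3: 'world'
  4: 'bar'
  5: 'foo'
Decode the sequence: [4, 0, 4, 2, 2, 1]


Look up each index in the dictionary:
  4 -> 'bar'
  0 -> 'test'
  4 -> 'bar'
  2 -> 'data'
  2 -> 'data'
  1 -> 'run'

Decoded: "bar test bar data data run"


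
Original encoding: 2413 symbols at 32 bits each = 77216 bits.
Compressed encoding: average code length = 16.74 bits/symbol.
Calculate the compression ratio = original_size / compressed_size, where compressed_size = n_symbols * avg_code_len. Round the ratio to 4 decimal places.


original_size = n_symbols * orig_bits = 2413 * 32 = 77216 bits
compressed_size = n_symbols * avg_code_len = 2413 * 16.74 = 40393.62 bits
ratio = original_size / compressed_size = 77216 / 40393.62 = 1.9116

Compression ratio = 1.9116


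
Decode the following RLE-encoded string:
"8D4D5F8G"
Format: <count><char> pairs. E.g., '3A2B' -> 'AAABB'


Expanding each <count><char> pair:
  8D -> 'DDDDDDDD'
  4D -> 'DDDD'
  5F -> 'FFFFF'
  8G -> 'GGGGGGGG'

Decoded = DDDDDDDDDDDDFFFFFGGGGGGGG


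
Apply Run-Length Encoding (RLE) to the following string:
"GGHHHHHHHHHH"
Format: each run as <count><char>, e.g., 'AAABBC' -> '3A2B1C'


Scanning runs left to right:
  i=0: run of 'G' x 2 -> '2G'
  i=2: run of 'H' x 10 -> '10H'

RLE = 2G10H


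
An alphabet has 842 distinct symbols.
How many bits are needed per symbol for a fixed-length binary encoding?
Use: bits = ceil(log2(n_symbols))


log2(842) = 9.7177
Bracket: 2^9 = 512 < 842 <= 2^10 = 1024
So ceil(log2(842)) = 10

bits = ceil(log2(842)) = ceil(9.7177) = 10 bits


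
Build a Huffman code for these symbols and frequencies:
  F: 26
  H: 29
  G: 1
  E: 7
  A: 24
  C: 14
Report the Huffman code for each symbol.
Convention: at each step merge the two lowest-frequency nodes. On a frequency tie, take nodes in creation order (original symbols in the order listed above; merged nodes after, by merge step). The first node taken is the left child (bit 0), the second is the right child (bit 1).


Huffman tree construction:
Step 1: Merge G(1) + E(7) = 8
Step 2: Merge (G+E)(8) + C(14) = 22
Step 3: Merge ((G+E)+C)(22) + A(24) = 46
Step 4: Merge F(26) + H(29) = 55
Step 5: Merge (((G+E)+C)+A)(46) + (F+H)(55) = 101
Read each symbol's code off the tree from the root (left child = 0, right child = 1).

Codes:
  F: 10 (length 2)
  H: 11 (length 2)
  G: 0000 (length 4)
  E: 0001 (length 4)
  A: 01 (length 2)
  C: 001 (length 3)
Average code length: 232/101 = 2.2970 bits/symbol


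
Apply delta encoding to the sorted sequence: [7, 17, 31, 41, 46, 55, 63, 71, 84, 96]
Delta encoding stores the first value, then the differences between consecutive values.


First value: 7
Deltas:
  17 - 7 = 10
  31 - 17 = 14
  41 - 31 = 10
  46 - 41 = 5
  55 - 46 = 9
  63 - 55 = 8
  71 - 63 = 8
  84 - 71 = 13
  96 - 84 = 12


Delta encoded: [7, 10, 14, 10, 5, 9, 8, 8, 13, 12]


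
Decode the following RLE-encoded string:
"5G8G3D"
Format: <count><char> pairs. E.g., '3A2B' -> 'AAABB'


Expanding each <count><char> pair:
  5G -> 'GGGGG'
  8G -> 'GGGGGGGG'
  3D -> 'DDD'

Decoded = GGGGGGGGGGGGGDDD


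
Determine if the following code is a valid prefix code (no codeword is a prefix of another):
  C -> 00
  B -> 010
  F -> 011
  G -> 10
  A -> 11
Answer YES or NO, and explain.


Checking each pair (does one codeword prefix another?):
  C='00' vs B='010': no prefix
  C='00' vs F='011': no prefix
  C='00' vs G='10': no prefix
  C='00' vs A='11': no prefix
  B='010' vs C='00': no prefix
  B='010' vs F='011': no prefix
  B='010' vs G='10': no prefix
  B='010' vs A='11': no prefix
  F='011' vs C='00': no prefix
  F='011' vs B='010': no prefix
  F='011' vs G='10': no prefix
  F='011' vs A='11': no prefix
  G='10' vs C='00': no prefix
  G='10' vs B='010': no prefix
  G='10' vs F='011': no prefix
  G='10' vs A='11': no prefix
  A='11' vs C='00': no prefix
  A='11' vs B='010': no prefix
  A='11' vs F='011': no prefix
  A='11' vs G='10': no prefix
No violation found over all pairs.

YES -- this is a valid prefix code. No codeword is a prefix of any other codeword.


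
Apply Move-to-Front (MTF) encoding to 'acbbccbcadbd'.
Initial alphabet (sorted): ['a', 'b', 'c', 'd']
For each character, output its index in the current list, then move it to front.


MTF encoding:
'a': index 0 in ['a', 'b', 'c', 'd'] -> ['a', 'b', 'c', 'd']
'c': index 2 in ['a', 'b', 'c', 'd'] -> ['c', 'a', 'b', 'd']
'b': index 2 in ['c', 'a', 'b', 'd'] -> ['b', 'c', 'a', 'd']
'b': index 0 in ['b', 'c', 'a', 'd'] -> ['b', 'c', 'a', 'd']
'c': index 1 in ['b', 'c', 'a', 'd'] -> ['c', 'b', 'a', 'd']
'c': index 0 in ['c', 'b', 'a', 'd'] -> ['c', 'b', 'a', 'd']
'b': index 1 in ['c', 'b', 'a', 'd'] -> ['b', 'c', 'a', 'd']
'c': index 1 in ['b', 'c', 'a', 'd'] -> ['c', 'b', 'a', 'd']
'a': index 2 in ['c', 'b', 'a', 'd'] -> ['a', 'c', 'b', 'd']
'd': index 3 in ['a', 'c', 'b', 'd'] -> ['d', 'a', 'c', 'b']
'b': index 3 in ['d', 'a', 'c', 'b'] -> ['b', 'd', 'a', 'c']
'd': index 1 in ['b', 'd', 'a', 'c'] -> ['d', 'b', 'a', 'c']


Output: [0, 2, 2, 0, 1, 0, 1, 1, 2, 3, 3, 1]


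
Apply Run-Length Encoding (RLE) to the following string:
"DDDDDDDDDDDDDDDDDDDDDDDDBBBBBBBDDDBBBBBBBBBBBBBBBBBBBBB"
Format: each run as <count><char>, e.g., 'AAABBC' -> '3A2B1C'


Scanning runs left to right:
  i=0: run of 'D' x 24 -> '24D'
  i=24: run of 'B' x 7 -> '7B'
  i=31: run of 'D' x 3 -> '3D'
  i=34: run of 'B' x 21 -> '21B'

RLE = 24D7B3D21B


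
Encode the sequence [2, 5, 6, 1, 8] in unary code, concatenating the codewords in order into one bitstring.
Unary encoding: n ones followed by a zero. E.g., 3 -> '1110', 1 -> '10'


Encode each number as n ones followed by a terminating 0:
  2 -> 110 (3 bits)
  5 -> 111110 (6 bits)
  6 -> 1111110 (7 bits)
  1 -> 10 (2 bits)
  8 -> 111111110 (9 bits)
Total length = 3 + 6 + 7 + 2 + 9 = 27 bits.

Unary([2, 5, 6, 1, 8]) = 110111110111111010111111110 (27 bits)


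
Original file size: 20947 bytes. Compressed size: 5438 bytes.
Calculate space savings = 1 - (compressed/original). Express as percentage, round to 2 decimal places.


ratio = compressed/original = 5438/20947 = 0.259608
savings = 1 - ratio = 1 - 0.259608 = 0.740392
as a percentage: 0.740392 * 100 = 74.04%

Space savings = 1 - 5438/20947 = 74.04%


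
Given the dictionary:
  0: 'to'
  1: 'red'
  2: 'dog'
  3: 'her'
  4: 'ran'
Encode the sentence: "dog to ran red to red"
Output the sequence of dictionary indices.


Look up each word in the dictionary:
  'dog' -> 2
  'to' -> 0
  'ran' -> 4
  'red' -> 1
  'to' -> 0
  'red' -> 1

Encoded: [2, 0, 4, 1, 0, 1]


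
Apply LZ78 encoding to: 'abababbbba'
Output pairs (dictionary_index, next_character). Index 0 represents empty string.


LZ78 encoding steps:
Dictionary: {0: ''}
Step 1: w='' (idx 0), next='a' -> output (0, 'a'), add 'a' as idx 1
Step 2: w='' (idx 0), next='b' -> output (0, 'b'), add 'b' as idx 2
Step 3: w='a' (idx 1), next='b' -> output (1, 'b'), add 'ab' as idx 3
Step 4: w='ab' (idx 3), next='b' -> output (3, 'b'), add 'abb' as idx 4
Step 5: w='b' (idx 2), next='b' -> output (2, 'b'), add 'bb' as idx 5
Step 6: w='a' (idx 1), end of input -> output (1, '')


Encoded: [(0, 'a'), (0, 'b'), (1, 'b'), (3, 'b'), (2, 'b'), (1, '')]


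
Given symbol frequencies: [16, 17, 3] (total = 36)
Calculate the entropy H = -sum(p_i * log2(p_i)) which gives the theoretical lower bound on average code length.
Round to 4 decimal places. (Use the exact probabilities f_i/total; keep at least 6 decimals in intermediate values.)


Per-symbol terms -p_i * log2(p_i) with p_i = f_i/36:
  p = 16/36 = 0.444444: log2(p) = -1.169925, -p*log2(p) = 0.519967
  p = 17/36 = 0.472222: log2(p) = -1.082462, -p*log2(p) = 0.511163
  p = 3/36 = 0.083333: log2(p) = -3.584963, -p*log2(p) = 0.298747
H = 0.519967 + 0.511163 + 0.298747 = 1.329877

H = 1.3299 bits/symbol


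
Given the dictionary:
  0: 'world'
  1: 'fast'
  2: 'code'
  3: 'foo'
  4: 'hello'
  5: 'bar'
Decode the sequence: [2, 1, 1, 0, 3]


Look up each index in the dictionary:
  2 -> 'code'
  1 -> 'fast'
  1 -> 'fast'
  0 -> 'world'
  3 -> 'foo'

Decoded: "code fast fast world foo"


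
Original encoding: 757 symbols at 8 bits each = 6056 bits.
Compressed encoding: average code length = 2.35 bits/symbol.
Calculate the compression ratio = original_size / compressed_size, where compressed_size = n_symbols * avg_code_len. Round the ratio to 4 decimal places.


original_size = n_symbols * orig_bits = 757 * 8 = 6056 bits
compressed_size = n_symbols * avg_code_len = 757 * 2.35 = 1778.95 bits
ratio = original_size / compressed_size = 6056 / 1778.95 = 3.4043

Compression ratio = 3.4043


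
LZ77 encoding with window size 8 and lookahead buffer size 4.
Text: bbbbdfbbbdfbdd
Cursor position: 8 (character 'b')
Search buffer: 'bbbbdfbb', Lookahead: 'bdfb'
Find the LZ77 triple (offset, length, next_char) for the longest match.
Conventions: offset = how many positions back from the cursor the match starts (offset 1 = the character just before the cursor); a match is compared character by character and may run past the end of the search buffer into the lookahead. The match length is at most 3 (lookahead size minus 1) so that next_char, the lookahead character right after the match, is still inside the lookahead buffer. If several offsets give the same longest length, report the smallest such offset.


Try each offset into the search buffer:
  offset=1 (pos 7, char 'b'): match length 1
  offset=2 (pos 6, char 'b'): match length 1
  offset=3 (pos 5, char 'f'): match length 0
  offset=4 (pos 4, char 'd'): match length 0
  offset=5 (pos 3, char 'b'): match length 3
  offset=6 (pos 2, char 'b'): match length 1
  offset=7 (pos 1, char 'b'): match length 1
  offset=8 (pos 0, char 'b'): match length 1
Longest match has length 3 at offset 5.
next_char = character at position 8 + 3 = 11 -> 'b'

Best match: offset=5, length=3 (matching 'bdf' starting at position 3)
LZ77 triple: (5, 3, 'b')


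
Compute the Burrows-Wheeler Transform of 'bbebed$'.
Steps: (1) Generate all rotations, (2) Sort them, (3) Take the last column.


Rotations (sorted):
  0: $bbebed -> last char: d
  1: bbebed$ -> last char: $
  2: bebed$b -> last char: b
  3: bed$bbe -> last char: e
  4: d$bbebe -> last char: e
  5: ebed$bb -> last char: b
  6: ed$bbeb -> last char: b


BWT = d$beebb


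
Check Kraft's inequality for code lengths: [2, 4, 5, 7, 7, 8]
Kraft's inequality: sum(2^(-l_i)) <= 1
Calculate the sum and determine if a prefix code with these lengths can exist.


Sum = 2^(-2) + 2^(-4) + 2^(-5) + 2^(-7) + 2^(-7) + 2^(-8)
    = 0.25 + 0.0625 + 0.03125 + 0.0078125 + 0.0078125 + 0.00390625
    = 93/256 = 0.36328125
Since 0.36328125 <= 1, Kraft's inequality IS satisfied.
A prefix code with these lengths CAN exist.

Kraft sum = 0.36328125. Satisfied.


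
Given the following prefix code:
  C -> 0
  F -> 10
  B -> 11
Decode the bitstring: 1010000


Decoding step by step:
Bits 10 -> F
Bits 10 -> F
Bits 0 -> C
Bits 0 -> C
Bits 0 -> C


Decoded message: FFCCC


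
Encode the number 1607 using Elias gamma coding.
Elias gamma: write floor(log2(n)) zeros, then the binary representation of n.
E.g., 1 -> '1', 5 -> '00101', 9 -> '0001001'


num_bits = floor(log2(1607)) + 1 = 11
leading_zeros = num_bits - 1 = 10
binary(1607) = 11001000111

Elias gamma(1607) = '0000000000' + '11001000111' = 000000000011001000111 (21 bits)


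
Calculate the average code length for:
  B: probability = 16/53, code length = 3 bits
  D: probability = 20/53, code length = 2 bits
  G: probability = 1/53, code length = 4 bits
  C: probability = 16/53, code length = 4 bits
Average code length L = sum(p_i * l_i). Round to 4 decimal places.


Weighted contributions p_i * l_i:
  B: (16/53) * 3 = 48/53
  D: (20/53) * 2 = 40/53
  G: (1/53) * 4 = 4/53
  C: (16/53) * 4 = 64/53
Sum = (48 + 40 + 4 + 64)/53 = 156/53

L = 156/53 = 2.9434 bits/symbol


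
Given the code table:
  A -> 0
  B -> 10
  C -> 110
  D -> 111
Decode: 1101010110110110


Decoding:
110 -> C
10 -> B
10 -> B
110 -> C
110 -> C
110 -> C


Result: CBBCCC


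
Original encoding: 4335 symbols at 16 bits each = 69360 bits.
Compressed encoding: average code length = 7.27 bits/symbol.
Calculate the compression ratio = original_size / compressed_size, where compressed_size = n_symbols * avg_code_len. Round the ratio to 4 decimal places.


original_size = n_symbols * orig_bits = 4335 * 16 = 69360 bits
compressed_size = n_symbols * avg_code_len = 4335 * 7.27 = 31515.45 bits
ratio = original_size / compressed_size = 69360 / 31515.45 = 2.2008

Compression ratio = 2.2008


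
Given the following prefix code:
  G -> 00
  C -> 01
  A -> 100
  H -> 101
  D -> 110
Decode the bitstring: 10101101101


Decoding step by step:
Bits 101 -> H
Bits 01 -> C
Bits 101 -> H
Bits 101 -> H


Decoded message: HCHH


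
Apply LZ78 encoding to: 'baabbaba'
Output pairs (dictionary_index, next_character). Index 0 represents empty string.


LZ78 encoding steps:
Dictionary: {0: ''}
Step 1: w='' (idx 0), next='b' -> output (0, 'b'), add 'b' as idx 1
Step 2: w='' (idx 0), next='a' -> output (0, 'a'), add 'a' as idx 2
Step 3: w='a' (idx 2), next='b' -> output (2, 'b'), add 'ab' as idx 3
Step 4: w='b' (idx 1), next='a' -> output (1, 'a'), add 'ba' as idx 4
Step 5: w='ba' (idx 4), end of input -> output (4, '')


Encoded: [(0, 'b'), (0, 'a'), (2, 'b'), (1, 'a'), (4, '')]


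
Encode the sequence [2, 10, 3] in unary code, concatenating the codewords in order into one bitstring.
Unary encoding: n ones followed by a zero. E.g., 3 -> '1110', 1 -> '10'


Encode each number as n ones followed by a terminating 0:
  2 -> 110 (3 bits)
  10 -> 11111111110 (11 bits)
  3 -> 1110 (4 bits)
Total length = 3 + 11 + 4 = 18 bits.

Unary([2, 10, 3]) = 110111111111101110 (18 bits)


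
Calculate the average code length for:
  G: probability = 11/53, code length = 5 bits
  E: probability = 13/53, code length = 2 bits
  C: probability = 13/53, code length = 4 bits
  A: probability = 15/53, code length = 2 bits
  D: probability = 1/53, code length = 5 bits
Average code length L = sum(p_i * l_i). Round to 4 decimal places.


Weighted contributions p_i * l_i:
  G: (11/53) * 5 = 55/53
  E: (13/53) * 2 = 26/53
  C: (13/53) * 4 = 52/53
  A: (15/53) * 2 = 30/53
  D: (1/53) * 5 = 5/53
Sum = (55 + 26 + 52 + 30 + 5)/53 = 168/53

L = 168/53 = 3.1698 bits/symbol


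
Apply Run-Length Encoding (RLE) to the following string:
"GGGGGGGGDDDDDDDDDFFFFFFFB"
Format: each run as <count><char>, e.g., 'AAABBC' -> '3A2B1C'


Scanning runs left to right:
  i=0: run of 'G' x 8 -> '8G'
  i=8: run of 'D' x 9 -> '9D'
  i=17: run of 'F' x 7 -> '7F'
  i=24: run of 'B' x 1 -> '1B'

RLE = 8G9D7F1B


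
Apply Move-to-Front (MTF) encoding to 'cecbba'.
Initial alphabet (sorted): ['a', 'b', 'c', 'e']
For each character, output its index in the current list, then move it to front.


MTF encoding:
'c': index 2 in ['a', 'b', 'c', 'e'] -> ['c', 'a', 'b', 'e']
'e': index 3 in ['c', 'a', 'b', 'e'] -> ['e', 'c', 'a', 'b']
'c': index 1 in ['e', 'c', 'a', 'b'] -> ['c', 'e', 'a', 'b']
'b': index 3 in ['c', 'e', 'a', 'b'] -> ['b', 'c', 'e', 'a']
'b': index 0 in ['b', 'c', 'e', 'a'] -> ['b', 'c', 'e', 'a']
'a': index 3 in ['b', 'c', 'e', 'a'] -> ['a', 'b', 'c', 'e']


Output: [2, 3, 1, 3, 0, 3]


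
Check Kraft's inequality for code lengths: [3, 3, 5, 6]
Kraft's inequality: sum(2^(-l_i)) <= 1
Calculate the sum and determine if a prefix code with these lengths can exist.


Sum = 2^(-3) + 2^(-3) + 2^(-5) + 2^(-6)
    = 0.125 + 0.125 + 0.03125 + 0.015625
    = 19/64 = 0.296875
Since 0.296875 <= 1, Kraft's inequality IS satisfied.
A prefix code with these lengths CAN exist.

Kraft sum = 0.296875. Satisfied.


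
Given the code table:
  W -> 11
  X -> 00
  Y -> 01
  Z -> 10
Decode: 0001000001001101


Decoding:
00 -> X
01 -> Y
00 -> X
00 -> X
01 -> Y
00 -> X
11 -> W
01 -> Y


Result: XYXXYXWY


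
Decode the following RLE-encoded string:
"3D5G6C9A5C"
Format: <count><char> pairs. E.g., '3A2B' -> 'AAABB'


Expanding each <count><char> pair:
  3D -> 'DDD'
  5G -> 'GGGGG'
  6C -> 'CCCCCC'
  9A -> 'AAAAAAAAA'
  5C -> 'CCCCC'

Decoded = DDDGGGGGCCCCCCAAAAAAAAACCCCC


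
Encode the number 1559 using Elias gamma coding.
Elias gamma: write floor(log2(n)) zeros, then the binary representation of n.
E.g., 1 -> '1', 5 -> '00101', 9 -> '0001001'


num_bits = floor(log2(1559)) + 1 = 11
leading_zeros = num_bits - 1 = 10
binary(1559) = 11000010111

Elias gamma(1559) = '0000000000' + '11000010111' = 000000000011000010111 (21 bits)


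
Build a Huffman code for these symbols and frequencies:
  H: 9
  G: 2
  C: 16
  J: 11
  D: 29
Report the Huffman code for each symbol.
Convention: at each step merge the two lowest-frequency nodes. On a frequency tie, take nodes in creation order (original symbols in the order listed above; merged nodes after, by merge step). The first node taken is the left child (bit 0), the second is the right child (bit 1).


Huffman tree construction:
Step 1: Merge G(2) + H(9) = 11
Step 2: Merge J(11) + (G+H)(11) = 22
Step 3: Merge C(16) + (J+(G+H))(22) = 38
Step 4: Merge D(29) + (C+(J+(G+H)))(38) = 67
Read each symbol's code off the tree from the root (left child = 0, right child = 1).

Codes:
  H: 1111 (length 4)
  G: 1110 (length 4)
  C: 10 (length 2)
  J: 110 (length 3)
  D: 0 (length 1)
Average code length: 138/67 = 2.0597 bits/symbol


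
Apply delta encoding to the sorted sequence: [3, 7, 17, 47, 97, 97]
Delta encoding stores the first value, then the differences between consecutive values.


First value: 3
Deltas:
  7 - 3 = 4
  17 - 7 = 10
  47 - 17 = 30
  97 - 47 = 50
  97 - 97 = 0


Delta encoded: [3, 4, 10, 30, 50, 0]


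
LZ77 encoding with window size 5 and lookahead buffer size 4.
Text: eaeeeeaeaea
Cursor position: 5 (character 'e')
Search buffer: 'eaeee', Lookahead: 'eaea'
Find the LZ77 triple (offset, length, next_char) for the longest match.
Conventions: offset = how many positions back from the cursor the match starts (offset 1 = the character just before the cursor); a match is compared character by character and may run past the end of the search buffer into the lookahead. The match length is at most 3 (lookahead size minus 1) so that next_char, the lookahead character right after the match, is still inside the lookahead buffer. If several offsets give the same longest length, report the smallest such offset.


Try each offset into the search buffer:
  offset=1 (pos 4, char 'e'): match length 1
  offset=2 (pos 3, char 'e'): match length 1
  offset=3 (pos 2, char 'e'): match length 1
  offset=4 (pos 1, char 'a'): match length 0
  offset=5 (pos 0, char 'e'): match length 3
Longest match has length 3 at offset 5.
next_char = character at position 5 + 3 = 8 -> 'a'

Best match: offset=5, length=3 (matching 'eae' starting at position 0)
LZ77 triple: (5, 3, 'a')


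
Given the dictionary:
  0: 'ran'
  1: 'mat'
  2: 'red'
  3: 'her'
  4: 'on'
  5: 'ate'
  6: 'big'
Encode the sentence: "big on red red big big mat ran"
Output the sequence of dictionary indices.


Look up each word in the dictionary:
  'big' -> 6
  'on' -> 4
  'red' -> 2
  'red' -> 2
  'big' -> 6
  'big' -> 6
  'mat' -> 1
  'ran' -> 0

Encoded: [6, 4, 2, 2, 6, 6, 1, 0]


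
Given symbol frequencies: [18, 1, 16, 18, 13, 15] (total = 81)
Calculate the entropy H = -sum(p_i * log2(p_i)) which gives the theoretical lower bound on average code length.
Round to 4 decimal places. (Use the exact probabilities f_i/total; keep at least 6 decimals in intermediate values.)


Per-symbol terms -p_i * log2(p_i) with p_i = f_i/81:
  p = 18/81 = 0.222222: log2(p) = -2.169925, -p*log2(p) = 0.482206
  p = 1/81 = 0.012346: log2(p) = -6.339850, -p*log2(p) = 0.078270
  p = 16/81 = 0.197531: log2(p) = -2.339850, -p*log2(p) = 0.462193
  p = 18/81 = 0.222222: log2(p) = -2.169925, -p*log2(p) = 0.482206
  p = 13/81 = 0.160494: log2(p) = -2.639410, -p*log2(p) = 0.423609
  p = 15/81 = 0.185185: log2(p) = -2.432959, -p*log2(p) = 0.450548
H = 0.482206 + 0.078270 + 0.462193 + 0.482206 + 0.423609 + 0.450548 = 2.379032

H = 2.379 bits/symbol


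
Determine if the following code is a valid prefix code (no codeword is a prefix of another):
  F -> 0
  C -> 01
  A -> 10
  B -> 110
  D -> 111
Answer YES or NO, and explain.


Checking each pair (does one codeword prefix another?):
  F='0' vs C='01': prefix -- VIOLATION

NO -- this is NOT a valid prefix code. F (0) is a prefix of C (01).


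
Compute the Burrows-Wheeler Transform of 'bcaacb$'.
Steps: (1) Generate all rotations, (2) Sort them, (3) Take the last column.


Rotations (sorted):
  0: $bcaacb -> last char: b
  1: aacb$bc -> last char: c
  2: acb$bca -> last char: a
  3: b$bcaac -> last char: c
  4: bcaacb$ -> last char: $
  5: caacb$b -> last char: b
  6: cb$bcaa -> last char: a


BWT = bcac$ba


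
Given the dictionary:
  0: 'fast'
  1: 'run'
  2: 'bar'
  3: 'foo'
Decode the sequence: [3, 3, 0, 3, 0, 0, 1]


Look up each index in the dictionary:
  3 -> 'foo'
  3 -> 'foo'
  0 -> 'fast'
  3 -> 'foo'
  0 -> 'fast'
  0 -> 'fast'
  1 -> 'run'

Decoded: "foo foo fast foo fast fast run"


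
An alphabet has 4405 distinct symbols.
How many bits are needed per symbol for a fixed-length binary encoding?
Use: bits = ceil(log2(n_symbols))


log2(4405) = 12.1049
Bracket: 2^12 = 4096 < 4405 <= 2^13 = 8192
So ceil(log2(4405)) = 13

bits = ceil(log2(4405)) = ceil(12.1049) = 13 bits


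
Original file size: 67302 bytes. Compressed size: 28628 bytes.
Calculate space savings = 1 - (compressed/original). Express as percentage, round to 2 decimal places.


ratio = compressed/original = 28628/67302 = 0.425366
savings = 1 - ratio = 1 - 0.425366 = 0.574634
as a percentage: 0.574634 * 100 = 57.46%

Space savings = 1 - 28628/67302 = 57.46%


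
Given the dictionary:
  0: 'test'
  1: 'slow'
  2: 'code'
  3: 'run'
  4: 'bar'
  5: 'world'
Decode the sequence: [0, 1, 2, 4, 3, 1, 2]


Look up each index in the dictionary:
  0 -> 'test'
  1 -> 'slow'
  2 -> 'code'
  4 -> 'bar'
  3 -> 'run'
  1 -> 'slow'
  2 -> 'code'

Decoded: "test slow code bar run slow code"


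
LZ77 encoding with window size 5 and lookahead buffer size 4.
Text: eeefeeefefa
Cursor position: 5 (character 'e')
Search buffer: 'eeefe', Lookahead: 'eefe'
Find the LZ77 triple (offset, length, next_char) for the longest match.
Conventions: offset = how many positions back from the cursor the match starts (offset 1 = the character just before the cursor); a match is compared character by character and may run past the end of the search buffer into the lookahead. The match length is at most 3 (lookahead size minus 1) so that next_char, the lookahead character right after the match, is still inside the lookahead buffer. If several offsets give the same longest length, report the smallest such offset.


Try each offset into the search buffer:
  offset=1 (pos 4, char 'e'): match length 2
  offset=2 (pos 3, char 'f'): match length 0
  offset=3 (pos 2, char 'e'): match length 1
  offset=4 (pos 1, char 'e'): match length 3
  offset=5 (pos 0, char 'e'): match length 2
Longest match has length 3 at offset 4.
next_char = character at position 5 + 3 = 8 -> 'e'

Best match: offset=4, length=3 (matching 'eef' starting at position 1)
LZ77 triple: (4, 3, 'e')


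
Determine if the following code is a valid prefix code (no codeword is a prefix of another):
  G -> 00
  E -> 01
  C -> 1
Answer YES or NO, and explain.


Checking each pair (does one codeword prefix another?):
  G='00' vs E='01': no prefix
  G='00' vs C='1': no prefix
  E='01' vs G='00': no prefix
  E='01' vs C='1': no prefix
  C='1' vs G='00': no prefix
  C='1' vs E='01': no prefix
No violation found over all pairs.

YES -- this is a valid prefix code. No codeword is a prefix of any other codeword.


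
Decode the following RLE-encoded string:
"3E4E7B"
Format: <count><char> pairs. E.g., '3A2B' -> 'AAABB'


Expanding each <count><char> pair:
  3E -> 'EEE'
  4E -> 'EEEE'
  7B -> 'BBBBBBB'

Decoded = EEEEEEEBBBBBBB


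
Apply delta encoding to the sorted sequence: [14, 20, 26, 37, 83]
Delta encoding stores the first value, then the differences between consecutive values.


First value: 14
Deltas:
  20 - 14 = 6
  26 - 20 = 6
  37 - 26 = 11
  83 - 37 = 46


Delta encoded: [14, 6, 6, 11, 46]


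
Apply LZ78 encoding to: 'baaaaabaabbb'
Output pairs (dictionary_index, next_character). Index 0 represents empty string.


LZ78 encoding steps:
Dictionary: {0: ''}
Step 1: w='' (idx 0), next='b' -> output (0, 'b'), add 'b' as idx 1
Step 2: w='' (idx 0), next='a' -> output (0, 'a'), add 'a' as idx 2
Step 3: w='a' (idx 2), next='a' -> output (2, 'a'), add 'aa' as idx 3
Step 4: w='aa' (idx 3), next='b' -> output (3, 'b'), add 'aab' as idx 4
Step 5: w='aab' (idx 4), next='b' -> output (4, 'b'), add 'aabb' as idx 5
Step 6: w='b' (idx 1), end of input -> output (1, '')


Encoded: [(0, 'b'), (0, 'a'), (2, 'a'), (3, 'b'), (4, 'b'), (1, '')]


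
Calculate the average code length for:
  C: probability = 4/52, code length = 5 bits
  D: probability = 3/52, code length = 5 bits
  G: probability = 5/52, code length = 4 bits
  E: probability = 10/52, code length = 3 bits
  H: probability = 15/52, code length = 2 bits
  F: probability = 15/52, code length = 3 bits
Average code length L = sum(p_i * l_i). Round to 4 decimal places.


Weighted contributions p_i * l_i:
  C: (4/52) * 5 = 20/52
  D: (3/52) * 5 = 15/52
  G: (5/52) * 4 = 20/52
  E: (10/52) * 3 = 30/52
  H: (15/52) * 2 = 30/52
  F: (15/52) * 3 = 45/52
Sum = (20 + 15 + 20 + 30 + 30 + 45)/52 = 160/52

L = 160/52 = 3.0769 bits/symbol


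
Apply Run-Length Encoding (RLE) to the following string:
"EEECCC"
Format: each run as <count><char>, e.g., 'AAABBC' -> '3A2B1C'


Scanning runs left to right:
  i=0: run of 'E' x 3 -> '3E'
  i=3: run of 'C' x 3 -> '3C'

RLE = 3E3C


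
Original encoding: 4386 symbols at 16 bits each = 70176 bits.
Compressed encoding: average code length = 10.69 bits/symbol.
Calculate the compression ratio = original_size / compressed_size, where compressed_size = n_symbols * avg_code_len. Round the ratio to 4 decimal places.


original_size = n_symbols * orig_bits = 4386 * 16 = 70176 bits
compressed_size = n_symbols * avg_code_len = 4386 * 10.69 = 46886.34 bits
ratio = original_size / compressed_size = 70176 / 46886.34 = 1.4967

Compression ratio = 1.4967


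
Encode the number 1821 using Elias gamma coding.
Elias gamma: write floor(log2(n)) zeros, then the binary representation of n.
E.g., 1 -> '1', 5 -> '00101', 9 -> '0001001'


num_bits = floor(log2(1821)) + 1 = 11
leading_zeros = num_bits - 1 = 10
binary(1821) = 11100011101

Elias gamma(1821) = '0000000000' + '11100011101' = 000000000011100011101 (21 bits)


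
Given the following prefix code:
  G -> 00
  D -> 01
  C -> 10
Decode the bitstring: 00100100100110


Decoding step by step:
Bits 00 -> G
Bits 10 -> C
Bits 01 -> D
Bits 00 -> G
Bits 10 -> C
Bits 01 -> D
Bits 10 -> C


Decoded message: GCDGCDC


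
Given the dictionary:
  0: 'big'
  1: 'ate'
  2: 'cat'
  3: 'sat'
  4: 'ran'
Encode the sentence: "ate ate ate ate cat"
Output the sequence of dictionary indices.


Look up each word in the dictionary:
  'ate' -> 1
  'ate' -> 1
  'ate' -> 1
  'ate' -> 1
  'cat' -> 2

Encoded: [1, 1, 1, 1, 2]


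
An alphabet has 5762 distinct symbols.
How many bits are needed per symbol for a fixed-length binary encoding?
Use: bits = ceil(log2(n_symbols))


log2(5762) = 12.4924
Bracket: 2^12 = 4096 < 5762 <= 2^13 = 8192
So ceil(log2(5762)) = 13

bits = ceil(log2(5762)) = ceil(12.4924) = 13 bits


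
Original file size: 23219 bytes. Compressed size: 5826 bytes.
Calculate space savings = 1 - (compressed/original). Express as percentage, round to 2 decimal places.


ratio = compressed/original = 5826/23219 = 0.250915
savings = 1 - ratio = 1 - 0.250915 = 0.749085
as a percentage: 0.749085 * 100 = 74.91%

Space savings = 1 - 5826/23219 = 74.91%


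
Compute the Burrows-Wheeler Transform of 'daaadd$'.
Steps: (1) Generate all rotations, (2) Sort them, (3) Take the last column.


Rotations (sorted):
  0: $daaadd -> last char: d
  1: aaadd$d -> last char: d
  2: aadd$da -> last char: a
  3: add$daa -> last char: a
  4: d$daaad -> last char: d
  5: daaadd$ -> last char: $
  6: dd$daaa -> last char: a


BWT = ddaad$a


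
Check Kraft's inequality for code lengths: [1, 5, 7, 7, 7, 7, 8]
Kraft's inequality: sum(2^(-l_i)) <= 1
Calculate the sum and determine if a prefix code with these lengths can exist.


Sum = 2^(-1) + 2^(-5) + 2^(-7) + 2^(-7) + 2^(-7) + 2^(-7) + 2^(-8)
    = 0.5 + 0.03125 + 0.0078125 + 0.0078125 + 0.0078125 + 0.0078125 + 0.00390625
    = 145/256 = 0.56640625
Since 0.56640625 <= 1, Kraft's inequality IS satisfied.
A prefix code with these lengths CAN exist.

Kraft sum = 0.56640625. Satisfied.


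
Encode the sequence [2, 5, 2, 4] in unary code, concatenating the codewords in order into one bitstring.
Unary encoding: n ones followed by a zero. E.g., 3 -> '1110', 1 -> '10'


Encode each number as n ones followed by a terminating 0:
  2 -> 110 (3 bits)
  5 -> 111110 (6 bits)
  2 -> 110 (3 bits)
  4 -> 11110 (5 bits)
Total length = 3 + 6 + 3 + 5 = 17 bits.

Unary([2, 5, 2, 4]) = 11011111011011110 (17 bits)


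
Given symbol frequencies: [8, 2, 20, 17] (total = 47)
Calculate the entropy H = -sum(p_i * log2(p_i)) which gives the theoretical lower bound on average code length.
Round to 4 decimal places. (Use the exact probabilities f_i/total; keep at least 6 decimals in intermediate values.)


Per-symbol terms -p_i * log2(p_i) with p_i = f_i/47:
  p = 8/47 = 0.170213: log2(p) = -2.554589, -p*log2(p) = 0.434824
  p = 2/47 = 0.042553: log2(p) = -4.554589, -p*log2(p) = 0.193812
  p = 20/47 = 0.425532: log2(p) = -1.232661, -p*log2(p) = 0.524536
  p = 17/47 = 0.361702: log2(p) = -1.467126, -p*log2(p) = 0.530663
H = 0.434824 + 0.193812 + 0.524536 + 0.530663 = 1.683835

H = 1.6838 bits/symbol


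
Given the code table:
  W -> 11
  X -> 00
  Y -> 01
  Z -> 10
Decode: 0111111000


Decoding:
01 -> Y
11 -> W
11 -> W
10 -> Z
00 -> X


Result: YWWZX


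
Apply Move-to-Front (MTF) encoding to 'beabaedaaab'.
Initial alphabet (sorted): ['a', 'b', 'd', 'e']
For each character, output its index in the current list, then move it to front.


MTF encoding:
'b': index 1 in ['a', 'b', 'd', 'e'] -> ['b', 'a', 'd', 'e']
'e': index 3 in ['b', 'a', 'd', 'e'] -> ['e', 'b', 'a', 'd']
'a': index 2 in ['e', 'b', 'a', 'd'] -> ['a', 'e', 'b', 'd']
'b': index 2 in ['a', 'e', 'b', 'd'] -> ['b', 'a', 'e', 'd']
'a': index 1 in ['b', 'a', 'e', 'd'] -> ['a', 'b', 'e', 'd']
'e': index 2 in ['a', 'b', 'e', 'd'] -> ['e', 'a', 'b', 'd']
'd': index 3 in ['e', 'a', 'b', 'd'] -> ['d', 'e', 'a', 'b']
'a': index 2 in ['d', 'e', 'a', 'b'] -> ['a', 'd', 'e', 'b']
'a': index 0 in ['a', 'd', 'e', 'b'] -> ['a', 'd', 'e', 'b']
'a': index 0 in ['a', 'd', 'e', 'b'] -> ['a', 'd', 'e', 'b']
'b': index 3 in ['a', 'd', 'e', 'b'] -> ['b', 'a', 'd', 'e']


Output: [1, 3, 2, 2, 1, 2, 3, 2, 0, 0, 3]


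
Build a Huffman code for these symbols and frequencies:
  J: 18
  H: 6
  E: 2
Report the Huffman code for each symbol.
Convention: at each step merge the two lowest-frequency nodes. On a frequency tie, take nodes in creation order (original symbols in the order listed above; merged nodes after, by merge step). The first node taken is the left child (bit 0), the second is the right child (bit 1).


Huffman tree construction:
Step 1: Merge E(2) + H(6) = 8
Step 2: Merge (E+H)(8) + J(18) = 26
Read each symbol's code off the tree from the root (left child = 0, right child = 1).

Codes:
  J: 1 (length 1)
  H: 01 (length 2)
  E: 00 (length 2)
Average code length: 34/26 = 1.3077 bits/symbol


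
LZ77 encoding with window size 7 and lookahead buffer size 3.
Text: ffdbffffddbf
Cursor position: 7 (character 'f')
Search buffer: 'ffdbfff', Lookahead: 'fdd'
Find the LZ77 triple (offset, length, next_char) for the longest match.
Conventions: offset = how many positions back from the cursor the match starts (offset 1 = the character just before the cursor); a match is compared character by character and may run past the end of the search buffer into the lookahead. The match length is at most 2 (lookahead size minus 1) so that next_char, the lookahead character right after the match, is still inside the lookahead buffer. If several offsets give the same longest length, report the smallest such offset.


Try each offset into the search buffer:
  offset=1 (pos 6, char 'f'): match length 1
  offset=2 (pos 5, char 'f'): match length 1
  offset=3 (pos 4, char 'f'): match length 1
  offset=4 (pos 3, char 'b'): match length 0
  offset=5 (pos 2, char 'd'): match length 0
  offset=6 (pos 1, char 'f'): match length 2
  offset=7 (pos 0, char 'f'): match length 1
Longest match has length 2 at offset 6.
next_char = character at position 7 + 2 = 9 -> 'd'

Best match: offset=6, length=2 (matching 'fd' starting at position 1)
LZ77 triple: (6, 2, 'd')


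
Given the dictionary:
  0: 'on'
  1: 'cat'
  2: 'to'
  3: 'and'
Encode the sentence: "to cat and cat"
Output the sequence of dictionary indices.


Look up each word in the dictionary:
  'to' -> 2
  'cat' -> 1
  'and' -> 3
  'cat' -> 1

Encoded: [2, 1, 3, 1]


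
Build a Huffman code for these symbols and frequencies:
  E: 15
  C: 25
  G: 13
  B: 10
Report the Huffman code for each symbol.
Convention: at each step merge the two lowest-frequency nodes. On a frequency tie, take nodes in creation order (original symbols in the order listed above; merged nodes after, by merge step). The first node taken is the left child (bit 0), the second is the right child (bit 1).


Huffman tree construction:
Step 1: Merge B(10) + G(13) = 23
Step 2: Merge E(15) + (B+G)(23) = 38
Step 3: Merge C(25) + (E+(B+G))(38) = 63
Read each symbol's code off the tree from the root (left child = 0, right child = 1).

Codes:
  E: 10 (length 2)
  C: 0 (length 1)
  G: 111 (length 3)
  B: 110 (length 3)
Average code length: 124/63 = 1.9683 bits/symbol


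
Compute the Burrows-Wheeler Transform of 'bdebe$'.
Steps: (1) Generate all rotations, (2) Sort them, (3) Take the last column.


Rotations (sorted):
  0: $bdebe -> last char: e
  1: bdebe$ -> last char: $
  2: be$bde -> last char: e
  3: debe$b -> last char: b
  4: e$bdeb -> last char: b
  5: ebe$bd -> last char: d


BWT = e$ebbd


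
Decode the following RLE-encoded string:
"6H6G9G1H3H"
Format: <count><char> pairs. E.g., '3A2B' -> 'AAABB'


Expanding each <count><char> pair:
  6H -> 'HHHHHH'
  6G -> 'GGGGGG'
  9G -> 'GGGGGGGGG'
  1H -> 'H'
  3H -> 'HHH'

Decoded = HHHHHHGGGGGGGGGGGGGGGHHHH


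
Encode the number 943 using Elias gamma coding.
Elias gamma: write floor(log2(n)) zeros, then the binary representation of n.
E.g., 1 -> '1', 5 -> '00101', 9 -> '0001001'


num_bits = floor(log2(943)) + 1 = 10
leading_zeros = num_bits - 1 = 9
binary(943) = 1110101111

Elias gamma(943) = '000000000' + '1110101111' = 0000000001110101111 (19 bits)


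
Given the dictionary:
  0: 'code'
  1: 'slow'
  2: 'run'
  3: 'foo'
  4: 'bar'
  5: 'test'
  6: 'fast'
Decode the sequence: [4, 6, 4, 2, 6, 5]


Look up each index in the dictionary:
  4 -> 'bar'
  6 -> 'fast'
  4 -> 'bar'
  2 -> 'run'
  6 -> 'fast'
  5 -> 'test'

Decoded: "bar fast bar run fast test"
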